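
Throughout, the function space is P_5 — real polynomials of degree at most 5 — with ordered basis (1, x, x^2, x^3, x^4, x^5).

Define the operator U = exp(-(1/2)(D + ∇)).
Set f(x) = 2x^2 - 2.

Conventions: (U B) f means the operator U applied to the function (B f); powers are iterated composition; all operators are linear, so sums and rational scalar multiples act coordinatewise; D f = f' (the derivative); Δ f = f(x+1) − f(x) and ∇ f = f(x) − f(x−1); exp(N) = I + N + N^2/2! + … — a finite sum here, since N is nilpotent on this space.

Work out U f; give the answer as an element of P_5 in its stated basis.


g(x) = 2x^2 - 4x + 1

order-1 term: -4x + 1
order-2 term: 2
the series for exp(-(1/2)(D + ∇)) f terminates at order 2
exp(-(1/2)(D + ∇)) f = 2x^2 - 4x + 1


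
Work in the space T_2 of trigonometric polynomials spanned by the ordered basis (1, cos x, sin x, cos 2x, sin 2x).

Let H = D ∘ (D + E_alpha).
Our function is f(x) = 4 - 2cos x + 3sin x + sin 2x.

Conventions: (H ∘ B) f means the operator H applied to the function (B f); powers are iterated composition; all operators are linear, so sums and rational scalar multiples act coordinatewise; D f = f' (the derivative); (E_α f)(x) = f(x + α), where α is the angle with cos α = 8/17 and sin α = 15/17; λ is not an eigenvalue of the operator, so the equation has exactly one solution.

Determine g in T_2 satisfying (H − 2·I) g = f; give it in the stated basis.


the image equals g(x) = -2 + (27/65)cos x - (107/130)sin x + (161/8660)cos 2x - (1107/8660)sin 2x

write g with unknown coordinates in the stated basis and equate coefficients in (H − 2·I) g = f
solving from the highest basis element down gives g = -2 + (27/65)cos x - (107/130)sin x + (161/8660)cos 2x - (1107/8660)sin 2x
check: H g = -(76/65)cos x + (88/65)sin x + (161/4330)cos 2x + (3223/4330)sin 2x
so H g − 2·g = 4 - 2cos x + 3sin x + sin 2x = f ✓


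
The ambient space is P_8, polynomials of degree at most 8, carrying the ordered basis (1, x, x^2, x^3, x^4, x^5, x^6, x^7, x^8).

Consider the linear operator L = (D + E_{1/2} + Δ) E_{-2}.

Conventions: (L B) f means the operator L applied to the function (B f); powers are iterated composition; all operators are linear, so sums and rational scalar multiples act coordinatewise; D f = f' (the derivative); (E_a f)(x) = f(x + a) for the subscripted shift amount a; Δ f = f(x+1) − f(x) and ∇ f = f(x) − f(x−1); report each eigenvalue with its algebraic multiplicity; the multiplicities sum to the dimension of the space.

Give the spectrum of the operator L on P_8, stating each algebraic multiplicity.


λ = 1 (multiplicity 9)

image of 1: 1
image of x: x + 1/2
image of x^2: x^2 + x - 19/4
image of x^3: x^3 + (3/2)x^2 - (57/4)x + 125/8
image of x^4: x^4 + 2x^3 - (57/2)x^2 + (125/2)x - 671/16
image of x^5: x^5 + (5/2)x^4 - (95/2)x^3 + (625/4)x^2 - (3355/16)x + 3309/32
image of x^6: x^6 + 3x^5 - (285/4)x^4 + (625/2)x^3 - (10065/16)x^2 + (9927/16)x - 15591/64
image of x^7: x^7 + (7/2)x^6 - (399/4)x^5 + (4375/8)x^4 - (23485/16)x^3 + (69489/32)x^2 - (109137/64)x + 71413/128
image of x^8: x^8 + 4x^7 - 133x^6 + 875x^5 - (23485/8)x^4 + (23163/4)x^3 - (109137/16)x^2 + (71413/16)x - 320863/256
the matrix is upper triangular; its diagonal is (1, 1, 1, 1, 1, 1, 1, 1, 1)
for a triangular matrix the eigenvalues are the diagonal entries, with algebraic multiplicity their repetition count


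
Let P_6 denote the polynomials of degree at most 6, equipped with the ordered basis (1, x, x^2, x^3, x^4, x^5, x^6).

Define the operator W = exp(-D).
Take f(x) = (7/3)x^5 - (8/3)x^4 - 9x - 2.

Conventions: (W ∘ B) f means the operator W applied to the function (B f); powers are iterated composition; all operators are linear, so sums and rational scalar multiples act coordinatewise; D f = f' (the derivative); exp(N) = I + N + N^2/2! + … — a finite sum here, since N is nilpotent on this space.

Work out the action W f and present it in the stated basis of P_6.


the result is g(x) = (7/3)x^5 - (43/3)x^4 + 34x^3 - (118/3)x^2 + (40/3)x + 2

order-1 term: -(35/3)x^4 + (32/3)x^3 + 9
order-2 term: (70/3)x^3 - 16x^2
order-3 term: -(70/3)x^2 + (32/3)x
order-4 term: (35/3)x - 8/3
order-5 term: -7/3
the series for exp(-D) f terminates at order 5
exp(-D) f = (7/3)x^5 - (43/3)x^4 + 34x^3 - (118/3)x^2 + (40/3)x + 2


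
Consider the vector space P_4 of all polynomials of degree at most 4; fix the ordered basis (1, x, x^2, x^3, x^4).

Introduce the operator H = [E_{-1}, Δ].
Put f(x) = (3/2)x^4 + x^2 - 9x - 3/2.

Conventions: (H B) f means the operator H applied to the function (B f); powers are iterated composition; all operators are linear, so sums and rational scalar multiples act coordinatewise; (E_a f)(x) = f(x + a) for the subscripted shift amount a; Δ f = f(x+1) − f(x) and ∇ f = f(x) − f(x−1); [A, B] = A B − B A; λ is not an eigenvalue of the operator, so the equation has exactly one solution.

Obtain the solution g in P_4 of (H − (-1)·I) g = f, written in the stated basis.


write g with unknown coordinates in the stated basis and equate coefficients in (H − (-1)·I) g = f
solving from the highest basis element down gives g = (3/2)x^4 + x^2 - 9x - 3/2
check: H g = 0
so H g − (-1)·g = (3/2)x^4 + x^2 - 9x - 3/2 = f ✓

the result is g(x) = (3/2)x^4 + x^2 - 9x - 3/2


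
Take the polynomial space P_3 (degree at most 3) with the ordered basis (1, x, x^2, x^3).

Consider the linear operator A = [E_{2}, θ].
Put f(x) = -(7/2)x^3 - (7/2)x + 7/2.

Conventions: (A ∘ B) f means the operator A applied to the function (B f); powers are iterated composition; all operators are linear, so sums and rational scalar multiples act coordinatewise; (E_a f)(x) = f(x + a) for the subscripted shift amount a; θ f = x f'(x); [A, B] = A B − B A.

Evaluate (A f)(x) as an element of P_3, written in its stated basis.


the result is g(x) = -21x^2 - 84x - 91

θ f = -(21/2)x^3 - (7/2)x
E_{2} θ f = -(21/2)x^3 - 63x^2 - (259/2)x - 91
E_{2} f = -(7/2)x^3 - 21x^2 - (91/2)x - 63/2
θ E_{2} f = -(21/2)x^3 - 42x^2 - (91/2)x
[E_{2}, θ] f = -21x^2 - 84x - 91


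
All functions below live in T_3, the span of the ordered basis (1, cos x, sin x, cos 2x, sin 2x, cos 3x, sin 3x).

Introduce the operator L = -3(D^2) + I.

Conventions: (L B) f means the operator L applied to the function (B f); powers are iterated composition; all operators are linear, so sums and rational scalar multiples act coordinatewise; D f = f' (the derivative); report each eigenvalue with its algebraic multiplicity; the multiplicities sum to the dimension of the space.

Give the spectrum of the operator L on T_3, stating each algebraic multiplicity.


image of 1: 1
image of cos x: 4cos x
image of sin x: 4sin x
image of cos 2x: 13cos 2x
image of sin 2x: 13sin 2x
image of cos 3x: 28cos 3x
image of sin 3x: 28sin 3x
the matrix is diagonal; its diagonal is (1, 4, 4, 13, 13, 28, 28)
for a triangular matrix the eigenvalues are the diagonal entries, with algebraic multiplicity their repetition count

λ = 1 (multiplicity 1), λ = 4 (multiplicity 2), λ = 13 (multiplicity 2), λ = 28 (multiplicity 2)


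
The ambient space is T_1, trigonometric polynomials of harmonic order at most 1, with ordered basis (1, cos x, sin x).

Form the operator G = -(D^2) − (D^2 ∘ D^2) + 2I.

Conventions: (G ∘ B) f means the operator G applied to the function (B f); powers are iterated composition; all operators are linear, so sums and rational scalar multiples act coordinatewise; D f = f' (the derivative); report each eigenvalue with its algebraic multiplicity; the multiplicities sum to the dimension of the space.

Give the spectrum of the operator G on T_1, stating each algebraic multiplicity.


image of 1: 2
image of cos x: 2cos x
image of sin x: 2sin x
the matrix is diagonal; its diagonal is (2, 2, 2)
for a triangular matrix the eigenvalues are the diagonal entries, with algebraic multiplicity their repetition count

λ = 2 (multiplicity 3)


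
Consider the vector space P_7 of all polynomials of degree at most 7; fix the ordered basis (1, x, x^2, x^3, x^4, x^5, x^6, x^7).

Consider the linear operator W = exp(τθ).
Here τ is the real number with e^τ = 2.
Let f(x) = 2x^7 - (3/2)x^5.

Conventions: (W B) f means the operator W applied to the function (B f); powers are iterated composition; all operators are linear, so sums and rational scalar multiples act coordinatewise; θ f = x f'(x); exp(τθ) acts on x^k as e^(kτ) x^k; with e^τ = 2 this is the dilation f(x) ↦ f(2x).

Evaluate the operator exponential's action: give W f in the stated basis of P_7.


the result is g(x) = 256x^7 - 48x^5

exp(τθ) x^k = e^(kτ) x^k; with e^τ = 2 this sends x^k to 2^k x^k
x^5 ↦ 32 x^5
x^7 ↦ 128 x^7
applying this coordinatewise to f: exp(τθ) f = 256x^7 - 48x^5


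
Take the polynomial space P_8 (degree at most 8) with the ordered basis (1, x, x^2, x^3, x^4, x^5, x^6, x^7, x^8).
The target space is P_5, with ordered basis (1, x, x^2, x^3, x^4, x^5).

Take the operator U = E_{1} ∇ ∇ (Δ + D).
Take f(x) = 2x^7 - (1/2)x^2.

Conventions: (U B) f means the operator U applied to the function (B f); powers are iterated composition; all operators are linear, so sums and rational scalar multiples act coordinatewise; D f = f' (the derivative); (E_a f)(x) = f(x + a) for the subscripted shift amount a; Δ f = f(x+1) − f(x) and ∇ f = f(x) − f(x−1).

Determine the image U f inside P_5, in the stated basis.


g(x) = 840x^4 + 840x^3 + 1680x^2 + 840x + 280

Δ f = 14x^6 + 42x^5 + 70x^4 + 70x^3 + 42x^2 + 13x + 3/2
D f = 14x^6 - x
(Δ + D) f = 28x^6 + 42x^5 + 70x^4 + 70x^3 + 42x^2 + 12x + 3/2
∇ (Δ + D) f = 168x^5 - 210x^4 + 420x^3 - 210x^2 + 112x - 16
∇ ∇ (Δ + D) f = 840x^4 - 2520x^3 + 4200x^2 - 3360x + 1120
E_{1} (∇ ∇) (Δ + D) f = 840x^4 + 840x^3 + 1680x^2 + 840x + 280


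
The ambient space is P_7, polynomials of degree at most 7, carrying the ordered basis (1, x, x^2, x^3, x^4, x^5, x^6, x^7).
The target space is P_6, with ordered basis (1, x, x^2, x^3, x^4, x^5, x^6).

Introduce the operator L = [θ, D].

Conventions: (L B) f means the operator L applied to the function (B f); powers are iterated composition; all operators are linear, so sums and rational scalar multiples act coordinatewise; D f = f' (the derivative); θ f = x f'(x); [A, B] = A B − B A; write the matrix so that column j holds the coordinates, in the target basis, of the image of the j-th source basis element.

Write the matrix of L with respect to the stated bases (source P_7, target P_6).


the matrix is [[0, -1, 0, 0, 0, 0, 0, 0]; [0, 0, -2, 0, 0, 0, 0, 0]; [0, 0, 0, -3, 0, 0, 0, 0]; [0, 0, 0, 0, -4, 0, 0, 0]; [0, 0, 0, 0, 0, -5, 0, 0]; [0, 0, 0, 0, 0, 0, -6, 0]; [0, 0, 0, 0, 0, 0, 0, -7]] (rows listed top to bottom)

image of 1: 0
image of x: -1
image of x^2: -2x
image of x^3: -3x^2
image of x^4: -4x^3
image of x^5: -5x^4
image of x^6: -6x^5
image of x^7: -7x^6
each image's coordinates form column j of the matrix


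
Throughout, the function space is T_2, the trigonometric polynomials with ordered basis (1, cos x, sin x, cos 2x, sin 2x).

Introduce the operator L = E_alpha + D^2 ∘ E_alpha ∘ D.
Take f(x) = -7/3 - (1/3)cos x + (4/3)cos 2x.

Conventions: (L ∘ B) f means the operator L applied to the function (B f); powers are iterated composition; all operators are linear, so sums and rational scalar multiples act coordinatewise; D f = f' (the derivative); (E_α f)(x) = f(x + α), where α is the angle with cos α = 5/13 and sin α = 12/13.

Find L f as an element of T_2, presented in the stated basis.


E_alpha f = -7/3 - (5/39)cos x + (4/13)sin x - (476/507)cos 2x - (160/169)sin 2x
D f = (1/3)sin x - (8/3)sin 2x
E_alpha D f = (4/13)cos x + (5/39)sin x - (320/169)cos 2x + (952/507)sin 2x
D (E_alpha ∘ D) f = (5/39)cos x - (4/13)sin x + (1904/507)cos 2x + (640/169)sin 2x
D D (E_alpha ∘ D) f = -(4/13)cos x - (5/39)sin x + (1280/169)cos 2x - (3808/507)sin 2x
(E_alpha + D^2 ∘ E_alpha ∘ D) f = -7/3 - (17/39)cos x + (7/39)sin x + (3364/507)cos 2x - (4288/507)sin 2x

the result is g(x) = -7/3 - (17/39)cos x + (7/39)sin x + (3364/507)cos 2x - (4288/507)sin 2x


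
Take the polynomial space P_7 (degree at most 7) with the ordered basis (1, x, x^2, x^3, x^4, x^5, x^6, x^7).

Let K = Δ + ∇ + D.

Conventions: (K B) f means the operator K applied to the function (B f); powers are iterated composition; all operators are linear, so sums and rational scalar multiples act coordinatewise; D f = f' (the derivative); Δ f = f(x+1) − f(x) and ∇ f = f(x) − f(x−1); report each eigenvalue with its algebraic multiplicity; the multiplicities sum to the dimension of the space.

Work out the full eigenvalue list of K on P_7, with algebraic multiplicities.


λ = 0 (multiplicity 8)

image of 1: 0
image of x: 3
image of x^2: 6x
image of x^3: 9x^2 + 2
image of x^4: 12x^3 + 8x
image of x^5: 15x^4 + 20x^2 + 2
image of x^6: 18x^5 + 40x^3 + 12x
image of x^7: 21x^6 + 70x^4 + 42x^2 + 2
the matrix is upper triangular; its diagonal is (0, 0, 0, 0, 0, 0, 0, 0)
for a triangular matrix the eigenvalues are the diagonal entries, with algebraic multiplicity their repetition count


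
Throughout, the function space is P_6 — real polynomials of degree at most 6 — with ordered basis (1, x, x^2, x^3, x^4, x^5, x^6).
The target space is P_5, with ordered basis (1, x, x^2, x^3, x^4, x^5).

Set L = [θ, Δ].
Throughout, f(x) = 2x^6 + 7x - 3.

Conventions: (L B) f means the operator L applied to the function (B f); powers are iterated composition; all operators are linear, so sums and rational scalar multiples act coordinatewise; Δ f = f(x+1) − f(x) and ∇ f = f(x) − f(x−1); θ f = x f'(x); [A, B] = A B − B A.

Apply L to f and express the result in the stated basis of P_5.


Δ f = 12x^5 + 30x^4 + 40x^3 + 30x^2 + 12x + 9
θ Δ f = 60x^5 + 120x^4 + 120x^3 + 60x^2 + 12x
θ f = 12x^6 + 7x
Δ θ f = 72x^5 + 180x^4 + 240x^3 + 180x^2 + 72x + 19
[θ, Δ] f = -12x^5 - 60x^4 - 120x^3 - 120x^2 - 60x - 19

the image equals g(x) = -12x^5 - 60x^4 - 120x^3 - 120x^2 - 60x - 19


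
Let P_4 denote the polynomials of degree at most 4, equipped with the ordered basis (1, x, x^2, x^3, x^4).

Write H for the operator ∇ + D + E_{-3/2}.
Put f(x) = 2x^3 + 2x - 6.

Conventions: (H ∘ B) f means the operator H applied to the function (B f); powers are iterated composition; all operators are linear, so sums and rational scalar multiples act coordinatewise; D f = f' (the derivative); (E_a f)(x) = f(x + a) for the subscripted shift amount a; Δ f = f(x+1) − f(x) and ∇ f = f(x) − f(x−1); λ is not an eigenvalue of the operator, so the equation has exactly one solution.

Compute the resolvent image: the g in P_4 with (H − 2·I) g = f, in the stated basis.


write g with unknown coordinates in the stated basis and equate coefficients in (H − 2·I) g = f
solving from the highest basis element down gives g = -2x^3 - 3x^2 - (25/2)x + 3/4
check: H g = -2x^3 - 6x^2 - 23x - 9/2
so H g − 2·g = 2x^3 + 2x - 6 = f ✓

the result is g(x) = -2x^3 - 3x^2 - (25/2)x + 3/4


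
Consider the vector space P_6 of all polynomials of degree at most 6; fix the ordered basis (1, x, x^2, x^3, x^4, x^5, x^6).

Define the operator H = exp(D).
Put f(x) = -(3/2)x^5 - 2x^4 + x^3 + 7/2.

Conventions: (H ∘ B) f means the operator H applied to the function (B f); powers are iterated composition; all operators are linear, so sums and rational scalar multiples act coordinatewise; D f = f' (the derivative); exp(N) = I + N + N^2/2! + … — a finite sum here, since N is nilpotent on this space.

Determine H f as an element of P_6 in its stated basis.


order-1 term: -(15/2)x^4 - 8x^3 + 3x^2
order-2 term: -15x^3 - 12x^2 + 3x
order-3 term: -15x^2 - 8x + 1
order-4 term: -(15/2)x - 2
order-5 term: -3/2
the series for exp(D) f terminates at order 5
exp(D) f = -(3/2)x^5 - (19/2)x^4 - 22x^3 - 24x^2 - (25/2)x + 1

the image equals g(x) = -(3/2)x^5 - (19/2)x^4 - 22x^3 - 24x^2 - (25/2)x + 1


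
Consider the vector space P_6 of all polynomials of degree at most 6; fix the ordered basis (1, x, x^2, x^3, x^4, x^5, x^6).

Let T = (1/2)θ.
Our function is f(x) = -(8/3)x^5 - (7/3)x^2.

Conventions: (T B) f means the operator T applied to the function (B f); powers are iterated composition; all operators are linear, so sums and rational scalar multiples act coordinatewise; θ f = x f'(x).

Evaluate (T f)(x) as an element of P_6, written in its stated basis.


θ f = -(40/3)x^5 - (14/3)x^2
((1/2)θ) f = -(20/3)x^5 - (7/3)x^2

the image equals g(x) = -(20/3)x^5 - (7/3)x^2


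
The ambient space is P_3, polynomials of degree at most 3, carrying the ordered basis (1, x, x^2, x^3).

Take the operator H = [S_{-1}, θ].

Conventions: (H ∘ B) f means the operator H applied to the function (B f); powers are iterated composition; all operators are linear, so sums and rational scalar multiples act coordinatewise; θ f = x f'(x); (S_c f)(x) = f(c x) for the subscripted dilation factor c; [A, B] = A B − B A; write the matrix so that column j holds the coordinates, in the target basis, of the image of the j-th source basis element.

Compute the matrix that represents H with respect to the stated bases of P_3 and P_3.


image of 1: 0
image of x: 0
image of x^2: 0
image of x^3: 0
each image's coordinates form column j of the matrix

the matrix is [[0, 0, 0, 0]; [0, 0, 0, 0]; [0, 0, 0, 0]; [0, 0, 0, 0]] (rows listed top to bottom)


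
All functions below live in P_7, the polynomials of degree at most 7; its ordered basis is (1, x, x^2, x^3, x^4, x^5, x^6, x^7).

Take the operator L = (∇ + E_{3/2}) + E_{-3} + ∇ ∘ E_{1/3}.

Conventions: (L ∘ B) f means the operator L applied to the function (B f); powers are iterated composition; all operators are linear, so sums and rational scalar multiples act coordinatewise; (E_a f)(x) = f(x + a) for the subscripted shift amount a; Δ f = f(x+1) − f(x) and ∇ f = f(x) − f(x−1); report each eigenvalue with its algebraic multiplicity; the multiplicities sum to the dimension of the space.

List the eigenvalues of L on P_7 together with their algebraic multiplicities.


image of 1: 2
image of x: 2x + 1/2
image of x^2: 2x^2 + x + 119/12
image of x^3: 2x^3 + (3/2)x^2 + (119/4)x - 535/24
image of x^4: 2x^4 + 2x^3 + (119/2)x^2 - (535/6)x + 36667/432
image of x^5: 2x^5 + (5/2)x^4 + (595/6)x^3 - (2675/12)x^2 + (183335/432)x - 607229/2592
image of x^6: 2x^6 + 3x^5 + (595/4)x^4 - (2675/6)x^3 + (183335/144)x^2 - (607229/432)x + 3832553/5184
image of x^7: 2x^7 + (7/2)x^6 + (833/4)x^5 - (18725/24)x^4 + (1283345/432)x^3 - (4250603/864)x^2 + (26827871/5184)x - 202380205/93312
the matrix is upper triangular; its diagonal is (2, 2, 2, 2, 2, 2, 2, 2)
for a triangular matrix the eigenvalues are the diagonal entries, with algebraic multiplicity their repetition count

λ = 2 (multiplicity 8)


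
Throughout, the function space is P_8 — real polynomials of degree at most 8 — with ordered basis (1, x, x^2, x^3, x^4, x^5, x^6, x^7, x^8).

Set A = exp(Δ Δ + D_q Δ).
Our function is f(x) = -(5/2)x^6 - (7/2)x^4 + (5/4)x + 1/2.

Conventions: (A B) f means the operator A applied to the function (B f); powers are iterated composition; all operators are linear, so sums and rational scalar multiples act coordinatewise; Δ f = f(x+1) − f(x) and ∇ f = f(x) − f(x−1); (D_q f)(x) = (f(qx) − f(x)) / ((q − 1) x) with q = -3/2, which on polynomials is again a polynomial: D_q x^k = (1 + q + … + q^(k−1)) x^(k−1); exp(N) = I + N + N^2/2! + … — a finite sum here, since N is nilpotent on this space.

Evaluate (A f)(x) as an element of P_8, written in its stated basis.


order-1 term: -(2025/16)x^4 - (3825/16)x^3 - 679x^2 - (2019/4)x - 233
order-2 term: -(38475/32)x^2 - (119475/64)x - 114331/32
order-3 term: -12825/8
the series for exp(Δ Δ + D_q Δ) f terminates at order 3
exp(Δ Δ + D_q Δ) f = -(5/2)x^6 - (2081/16)x^4 - (3825/16)x^3 - (60203/32)x^2 - (151699/64)x - 173071/32

the result is g(x) = -(5/2)x^6 - (2081/16)x^4 - (3825/16)x^3 - (60203/32)x^2 - (151699/64)x - 173071/32


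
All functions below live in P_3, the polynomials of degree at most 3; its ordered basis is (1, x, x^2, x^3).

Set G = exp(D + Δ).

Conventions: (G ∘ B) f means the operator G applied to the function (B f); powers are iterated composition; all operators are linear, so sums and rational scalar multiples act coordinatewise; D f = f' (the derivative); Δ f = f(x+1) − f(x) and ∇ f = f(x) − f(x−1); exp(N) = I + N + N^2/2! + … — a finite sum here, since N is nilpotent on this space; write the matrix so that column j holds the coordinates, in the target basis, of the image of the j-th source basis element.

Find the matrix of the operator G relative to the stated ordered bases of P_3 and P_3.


image of 1: 1
image of x: x + 2
image of x^2: x^2 + 4x + 5
image of x^3: x^3 + 6x^2 + 15x + 15
each image's coordinates form column j of the matrix

the matrix is [[1, 2, 5, 15]; [0, 1, 4, 15]; [0, 0, 1, 6]; [0, 0, 0, 1]] (rows listed top to bottom)


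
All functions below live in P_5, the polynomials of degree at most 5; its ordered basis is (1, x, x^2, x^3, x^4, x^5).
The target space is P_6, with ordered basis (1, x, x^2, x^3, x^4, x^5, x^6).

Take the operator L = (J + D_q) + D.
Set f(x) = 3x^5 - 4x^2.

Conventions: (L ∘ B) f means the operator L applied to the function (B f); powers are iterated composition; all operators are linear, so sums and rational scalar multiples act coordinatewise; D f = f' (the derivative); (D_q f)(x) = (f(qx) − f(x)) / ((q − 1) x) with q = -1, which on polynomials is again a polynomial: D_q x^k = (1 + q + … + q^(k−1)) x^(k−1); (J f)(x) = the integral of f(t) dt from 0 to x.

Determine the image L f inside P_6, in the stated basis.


J f = (1/2)x^6 - (4/3)x^3
D_q f = 3x^4
(J + D_q) f = (1/2)x^6 + 3x^4 - (4/3)x^3
D f = 15x^4 - 8x
((J + D_q) + D) f = (1/2)x^6 + 18x^4 - (4/3)x^3 - 8x

the image equals g(x) = (1/2)x^6 + 18x^4 - (4/3)x^3 - 8x


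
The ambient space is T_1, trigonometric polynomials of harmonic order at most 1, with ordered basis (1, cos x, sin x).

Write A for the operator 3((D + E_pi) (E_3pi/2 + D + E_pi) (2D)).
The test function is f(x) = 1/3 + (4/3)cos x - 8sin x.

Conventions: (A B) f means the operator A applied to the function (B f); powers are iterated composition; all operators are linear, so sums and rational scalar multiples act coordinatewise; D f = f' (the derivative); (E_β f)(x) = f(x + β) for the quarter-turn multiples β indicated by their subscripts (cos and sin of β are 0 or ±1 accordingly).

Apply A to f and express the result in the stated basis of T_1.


g(x) = -40cos x - 56sin x

D f = -8cos x - (4/3)sin x
(2D) f = -16cos x - (8/3)sin x
E_3pi/2 (2D) f = (8/3)cos x - 16sin x
D (2D) f = -(8/3)cos x + 16sin x
E_pi (2D) f = 16cos x + (8/3)sin x
(E_3pi/2 + D + E_pi) (2D) f = 16cos x + (8/3)sin x
D (E_3pi/2 + D + E_pi) (2D) f = (8/3)cos x - 16sin x
E_pi (E_3pi/2 + D + E_pi) (2D) f = -16cos x - (8/3)sin x
(D + E_pi) (E_3pi/2 + D + E_pi) (2D) f = -(40/3)cos x - (56/3)sin x
(3((D + E_pi) (E_3pi/2 + D + E_pi) (2D))) f = -40cos x - 56sin x


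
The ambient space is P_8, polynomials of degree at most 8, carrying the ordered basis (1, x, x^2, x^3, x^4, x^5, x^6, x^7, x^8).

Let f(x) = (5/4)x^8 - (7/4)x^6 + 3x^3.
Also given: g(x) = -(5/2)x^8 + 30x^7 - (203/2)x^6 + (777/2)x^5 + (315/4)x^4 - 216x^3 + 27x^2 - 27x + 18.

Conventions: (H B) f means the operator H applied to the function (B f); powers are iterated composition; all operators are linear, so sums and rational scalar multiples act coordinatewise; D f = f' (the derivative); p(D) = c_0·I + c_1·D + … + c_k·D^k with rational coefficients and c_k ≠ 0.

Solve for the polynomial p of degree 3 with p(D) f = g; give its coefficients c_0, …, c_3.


p(D) = -2·I + 3·D − (3/2)·D^2 + D^3, i.e. c_0 = -2, c_1 = 3, c_2 = -3/2, c_3 = 1

D^0 f = (5/4)x^8 - (7/4)x^6 + 3x^3
D^1 f = 10x^7 - (21/2)x^5 + 9x^2
D^2 f = 70x^6 - (105/2)x^4 + 18x
D^3 f = 420x^5 - 210x^3 + 18
matching coefficients of g against c_0 f + c_1 Df + … from the top degree down determines the c_i
solution: c_0 = -2, c_1 = 3, c_2 = -3/2, c_3 = 1


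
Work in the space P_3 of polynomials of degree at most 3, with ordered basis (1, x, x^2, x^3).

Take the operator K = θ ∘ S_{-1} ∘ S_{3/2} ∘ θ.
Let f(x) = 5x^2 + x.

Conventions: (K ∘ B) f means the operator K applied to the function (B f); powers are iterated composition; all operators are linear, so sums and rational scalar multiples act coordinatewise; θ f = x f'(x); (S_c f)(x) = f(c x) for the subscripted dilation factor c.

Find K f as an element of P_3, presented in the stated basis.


θ f = 10x^2 + x
S_{3/2} θ f = (45/2)x^2 + (3/2)x
S_{-1} S_{3/2} θ f = (45/2)x^2 - (3/2)x
θ (S_{-1} ∘ S_{3/2} ∘ θ) f = 45x^2 - (3/2)x

the result is g(x) = 45x^2 - (3/2)x


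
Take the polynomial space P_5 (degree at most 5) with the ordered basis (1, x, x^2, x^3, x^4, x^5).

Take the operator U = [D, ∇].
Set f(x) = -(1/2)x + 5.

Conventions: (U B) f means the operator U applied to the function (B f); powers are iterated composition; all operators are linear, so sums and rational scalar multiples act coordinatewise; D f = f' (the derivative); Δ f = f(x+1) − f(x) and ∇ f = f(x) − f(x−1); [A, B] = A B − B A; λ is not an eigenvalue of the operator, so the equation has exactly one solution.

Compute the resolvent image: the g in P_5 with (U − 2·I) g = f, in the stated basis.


write g with unknown coordinates in the stated basis and equate coefficients in (U − 2·I) g = f
solving from the highest basis element down gives g = (1/4)x - 5/2
check: U g = 0
so U g − 2·g = -(1/2)x + 5 = f ✓

the image equals g(x) = (1/4)x - 5/2


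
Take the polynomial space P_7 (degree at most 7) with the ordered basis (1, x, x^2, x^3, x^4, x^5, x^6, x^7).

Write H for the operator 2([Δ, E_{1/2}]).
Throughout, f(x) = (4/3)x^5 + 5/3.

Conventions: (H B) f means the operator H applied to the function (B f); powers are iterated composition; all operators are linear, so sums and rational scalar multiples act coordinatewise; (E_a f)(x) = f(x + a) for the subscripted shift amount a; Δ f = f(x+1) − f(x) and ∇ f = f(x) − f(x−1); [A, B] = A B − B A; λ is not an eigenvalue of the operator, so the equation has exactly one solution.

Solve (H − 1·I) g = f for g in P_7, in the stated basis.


the image equals g(x) = -(4/3)x^5 - 5/3

write g with unknown coordinates in the stated basis and equate coefficients in (H − 1·I) g = f
solving from the highest basis element down gives g = -(4/3)x^5 - 5/3
check: H g = 0
so H g − 1·g = (4/3)x^5 + 5/3 = f ✓


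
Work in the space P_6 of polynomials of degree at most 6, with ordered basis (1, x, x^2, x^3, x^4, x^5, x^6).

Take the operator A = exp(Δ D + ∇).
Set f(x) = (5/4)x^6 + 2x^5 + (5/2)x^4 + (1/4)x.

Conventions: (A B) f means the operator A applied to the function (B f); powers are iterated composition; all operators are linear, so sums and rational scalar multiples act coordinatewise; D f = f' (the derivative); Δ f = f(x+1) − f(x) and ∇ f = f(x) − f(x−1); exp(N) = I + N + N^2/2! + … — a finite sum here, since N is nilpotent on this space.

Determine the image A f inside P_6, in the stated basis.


the image equals g(x) = (5/4)x^6 + (19/2)x^5 + 50x^4 + 250x^3 + (2935/4)x^2 + (5291/4)x + 2371/2

order-1 term: (15/2)x^5 + (115/4)x^4 + 130x^3 + (605/4)x^2 + 115x + 26
order-2 term: (75/4)x^4 + 95x^3 + (1725/4)x^2 + (1265/2)x + 1835/4
order-3 term: 25x^3 + (265/2)x^2 + (965/2)x + 500
order-4 term: (75/4)x^2 + 85x + 715/4
order-5 term: (15/2)x + 83/4
order-6 term: 5/4
the series for exp(Δ D + ∇) f terminates at order 6
exp(Δ D + ∇) f = (5/4)x^6 + (19/2)x^5 + 50x^4 + 250x^3 + (2935/4)x^2 + (5291/4)x + 2371/2


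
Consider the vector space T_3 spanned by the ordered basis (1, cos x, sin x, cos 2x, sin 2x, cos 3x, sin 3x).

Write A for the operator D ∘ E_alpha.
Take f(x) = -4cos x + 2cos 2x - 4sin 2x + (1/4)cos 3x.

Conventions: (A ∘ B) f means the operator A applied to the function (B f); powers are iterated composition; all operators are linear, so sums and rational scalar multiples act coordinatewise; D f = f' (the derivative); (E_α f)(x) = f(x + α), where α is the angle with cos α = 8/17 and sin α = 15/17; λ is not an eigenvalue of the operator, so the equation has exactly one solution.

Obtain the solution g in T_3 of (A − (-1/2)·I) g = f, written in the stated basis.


the result is g(x) = (104/25)cos x - (128/25)sin x - (7836/2993)cos 2x + (2792/2993)sin 2x + (7883/375442)cos 3x - (14664/187721)sin 3x

write g with unknown coordinates in the stated basis and equate coefficients in (A − (-1/2)·I) g = f
solving from the highest basis element down gives g = (104/25)cos x - (128/25)sin x - (7836/2993)cos 2x + (2792/2993)sin 2x + (7883/375442)cos 3x - (14664/187721)sin 3x
check: A g = -(152/25)cos x + (64/25)sin x + (9904/2993)cos 2x - (13368/2993)sin 2x + (89919/375442)cos 3x + (7332/187721)sin 3x
so A g − (-1/2)·g = -4cos x + 2cos 2x - 4sin 2x + (1/4)cos 3x = f ✓


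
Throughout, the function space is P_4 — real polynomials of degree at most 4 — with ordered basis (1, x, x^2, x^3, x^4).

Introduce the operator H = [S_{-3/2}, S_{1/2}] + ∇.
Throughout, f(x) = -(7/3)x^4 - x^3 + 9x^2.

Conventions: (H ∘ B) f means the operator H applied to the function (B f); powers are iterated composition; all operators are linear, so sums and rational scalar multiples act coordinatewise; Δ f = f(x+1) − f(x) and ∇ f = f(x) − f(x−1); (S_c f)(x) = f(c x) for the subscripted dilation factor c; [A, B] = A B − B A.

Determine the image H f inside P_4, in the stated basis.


S_{1/2} f = -(7/48)x^4 - (1/8)x^3 + (9/4)x^2
S_{-3/2} S_{1/2} f = -(189/256)x^4 + (27/64)x^3 + (81/16)x^2
S_{-3/2} f = -(189/16)x^4 + (27/8)x^3 + (81/4)x^2
S_{1/2} S_{-3/2} f = -(189/256)x^4 + (27/64)x^3 + (81/16)x^2
[S_{-3/2}, S_{1/2}] f = 0
∇ f = -(28/3)x^3 + 11x^2 + (35/3)x - 23/3
([S_{-3/2}, S_{1/2}] + ∇) f = -(28/3)x^3 + 11x^2 + (35/3)x - 23/3

the image equals g(x) = -(28/3)x^3 + 11x^2 + (35/3)x - 23/3


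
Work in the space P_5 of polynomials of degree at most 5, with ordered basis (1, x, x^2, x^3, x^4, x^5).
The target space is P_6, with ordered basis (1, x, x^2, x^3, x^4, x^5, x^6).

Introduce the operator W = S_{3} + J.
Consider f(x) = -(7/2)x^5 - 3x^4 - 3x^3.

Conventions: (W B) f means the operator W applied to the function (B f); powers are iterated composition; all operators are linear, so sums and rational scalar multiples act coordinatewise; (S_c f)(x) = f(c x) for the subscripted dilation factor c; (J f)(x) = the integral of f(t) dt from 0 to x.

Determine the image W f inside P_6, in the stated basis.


S_{3} f = -(1701/2)x^5 - 243x^4 - 81x^3
J f = -(7/12)x^6 - (3/5)x^5 - (3/4)x^4
(S_{3} + J) f = -(7/12)x^6 - (8511/10)x^5 - (975/4)x^4 - 81x^3

the result is g(x) = -(7/12)x^6 - (8511/10)x^5 - (975/4)x^4 - 81x^3


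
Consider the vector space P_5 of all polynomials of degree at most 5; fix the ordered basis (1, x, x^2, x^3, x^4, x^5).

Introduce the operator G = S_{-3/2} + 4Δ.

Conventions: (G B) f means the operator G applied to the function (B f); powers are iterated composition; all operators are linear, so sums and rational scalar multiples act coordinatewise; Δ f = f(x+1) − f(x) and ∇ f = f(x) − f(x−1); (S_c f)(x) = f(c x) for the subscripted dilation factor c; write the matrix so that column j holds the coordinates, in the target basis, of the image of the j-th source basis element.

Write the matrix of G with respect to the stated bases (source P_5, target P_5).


image of 1: 1
image of x: -(3/2)x + 4
image of x^2: (9/4)x^2 + 8x + 4
image of x^3: -(27/8)x^3 + 12x^2 + 12x + 4
image of x^4: (81/16)x^4 + 16x^3 + 24x^2 + 16x + 4
image of x^5: -(243/32)x^5 + 20x^4 + 40x^3 + 40x^2 + 20x + 4
each image's coordinates form column j of the matrix

the matrix is [[1, 4, 4, 4, 4, 4]; [0, -3/2, 8, 12, 16, 20]; [0, 0, 9/4, 12, 24, 40]; [0, 0, 0, -27/8, 16, 40]; [0, 0, 0, 0, 81/16, 20]; [0, 0, 0, 0, 0, -243/32]] (rows listed top to bottom)


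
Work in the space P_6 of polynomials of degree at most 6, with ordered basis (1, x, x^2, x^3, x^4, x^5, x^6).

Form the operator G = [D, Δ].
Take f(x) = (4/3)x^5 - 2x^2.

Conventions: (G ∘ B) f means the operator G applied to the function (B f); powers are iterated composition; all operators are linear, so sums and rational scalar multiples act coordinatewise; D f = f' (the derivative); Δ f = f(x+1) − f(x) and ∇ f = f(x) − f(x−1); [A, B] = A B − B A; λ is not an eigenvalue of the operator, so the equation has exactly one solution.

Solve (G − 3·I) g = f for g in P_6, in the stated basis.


the image equals g(x) = -(4/9)x^5 + (2/3)x^2

write g with unknown coordinates in the stated basis and equate coefficients in (G − 3·I) g = f
solving from the highest basis element down gives g = -(4/9)x^5 + (2/3)x^2
check: G g = 0
so G g − 3·g = (4/3)x^5 - 2x^2 = f ✓


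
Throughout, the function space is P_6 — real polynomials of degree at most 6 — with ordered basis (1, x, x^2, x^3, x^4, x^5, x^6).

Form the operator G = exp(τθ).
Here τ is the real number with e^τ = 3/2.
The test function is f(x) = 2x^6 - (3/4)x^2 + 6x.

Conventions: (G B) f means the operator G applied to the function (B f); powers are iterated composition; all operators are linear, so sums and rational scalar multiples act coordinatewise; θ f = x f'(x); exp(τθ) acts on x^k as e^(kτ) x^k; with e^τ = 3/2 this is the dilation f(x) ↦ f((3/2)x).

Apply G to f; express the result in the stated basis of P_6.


exp(τθ) x^k = e^(kτ) x^k; with e^τ = 3/2 this sends x^k to (3/2)^k x^k
x ↦ 3/2 x
x^2 ↦ 9/4 x^2
x^6 ↦ 729/64 x^6
applying this coordinatewise to f: exp(τθ) f = (729/32)x^6 - (27/16)x^2 + 9x

the image equals g(x) = (729/32)x^6 - (27/16)x^2 + 9x


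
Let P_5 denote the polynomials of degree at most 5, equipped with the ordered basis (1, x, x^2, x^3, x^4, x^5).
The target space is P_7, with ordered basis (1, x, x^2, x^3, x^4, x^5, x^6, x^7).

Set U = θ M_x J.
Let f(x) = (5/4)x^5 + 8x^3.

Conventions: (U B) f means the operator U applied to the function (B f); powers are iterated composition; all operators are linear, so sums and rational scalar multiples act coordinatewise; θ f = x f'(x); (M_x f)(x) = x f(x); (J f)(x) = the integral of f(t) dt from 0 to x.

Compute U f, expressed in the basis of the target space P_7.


g(x) = (35/24)x^7 + 10x^5

J f = (5/24)x^6 + 2x^4
M_x J f = (5/24)x^7 + 2x^5
θ (M_x J) f = (35/24)x^7 + 10x^5


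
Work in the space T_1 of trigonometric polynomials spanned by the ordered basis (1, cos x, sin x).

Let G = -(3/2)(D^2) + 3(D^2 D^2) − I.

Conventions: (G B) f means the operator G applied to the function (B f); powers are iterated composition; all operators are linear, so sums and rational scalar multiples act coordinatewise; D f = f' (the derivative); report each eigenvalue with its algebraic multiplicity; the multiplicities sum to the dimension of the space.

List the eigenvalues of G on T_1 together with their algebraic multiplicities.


image of 1: -1
image of cos x: (7/2)cos x
image of sin x: (7/2)sin x
the matrix is diagonal; its diagonal is (-1, 7/2, 7/2)
for a triangular matrix the eigenvalues are the diagonal entries, with algebraic multiplicity their repetition count

λ = -1 (multiplicity 1), λ = 7/2 (multiplicity 2)


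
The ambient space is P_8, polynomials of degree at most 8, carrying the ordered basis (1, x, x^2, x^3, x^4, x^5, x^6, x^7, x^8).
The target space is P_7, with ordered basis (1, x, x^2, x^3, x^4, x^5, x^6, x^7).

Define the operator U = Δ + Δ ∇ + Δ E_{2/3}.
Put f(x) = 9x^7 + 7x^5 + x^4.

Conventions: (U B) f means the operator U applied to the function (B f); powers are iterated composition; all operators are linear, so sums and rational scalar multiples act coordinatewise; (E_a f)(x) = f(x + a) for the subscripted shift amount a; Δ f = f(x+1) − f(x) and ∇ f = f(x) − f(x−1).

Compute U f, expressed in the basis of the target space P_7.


Δ f = 63x^6 + 189x^5 + 350x^4 + 389x^3 + 265x^2 + 102x + 17
∇ f = 63x^6 - 189x^5 + 350x^4 - 381x^3 + 253x^2 - 94x + 15
Δ ∇ f = 378x^5 + 770x^3 + 12x^2 + 196x + 2
E_{2/3} f = 9x^7 + 42x^6 + 91x^5 + (353/3)x^4 + 96x^3 + (1304/27)x^2 + (368/27)x + 400/243
Δ E_{2/3} f = 63x^6 + 441x^5 + 1400x^4 + (7607/3)x^3 + 2723x^2 + (43882/27)x + 11275/27
(Δ + Δ ∇ + Δ E_{2/3}) f = 126x^6 + 1008x^5 + 1750x^4 + (11084/3)x^3 + 3000x^2 + (51928/27)x + 11788/27

the image equals g(x) = 126x^6 + 1008x^5 + 1750x^4 + (11084/3)x^3 + 3000x^2 + (51928/27)x + 11788/27


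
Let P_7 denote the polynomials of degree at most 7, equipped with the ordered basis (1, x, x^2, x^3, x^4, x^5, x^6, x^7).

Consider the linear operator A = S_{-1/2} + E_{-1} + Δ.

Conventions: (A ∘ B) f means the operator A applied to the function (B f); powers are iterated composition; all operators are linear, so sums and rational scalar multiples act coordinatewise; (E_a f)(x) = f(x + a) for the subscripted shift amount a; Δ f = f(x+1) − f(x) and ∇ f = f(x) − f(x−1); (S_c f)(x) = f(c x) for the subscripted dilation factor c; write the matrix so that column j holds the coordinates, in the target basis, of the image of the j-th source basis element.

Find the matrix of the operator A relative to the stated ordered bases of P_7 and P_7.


image of 1: 2
image of x: (1/2)x
image of x^2: (5/4)x^2 + 2
image of x^3: (7/8)x^3 + 6x
image of x^4: (17/16)x^4 + 12x^2 + 2
image of x^5: (31/32)x^5 + 20x^3 + 10x
image of x^6: (65/64)x^6 + 30x^4 + 30x^2 + 2
image of x^7: (127/128)x^7 + 42x^5 + 70x^3 + 14x
each image's coordinates form column j of the matrix

the matrix is [[2, 0, 2, 0, 2, 0, 2, 0]; [0, 1/2, 0, 6, 0, 10, 0, 14]; [0, 0, 5/4, 0, 12, 0, 30, 0]; [0, 0, 0, 7/8, 0, 20, 0, 70]; [0, 0, 0, 0, 17/16, 0, 30, 0]; [0, 0, 0, 0, 0, 31/32, 0, 42]; [0, 0, 0, 0, 0, 0, 65/64, 0]; [0, 0, 0, 0, 0, 0, 0, 127/128]] (rows listed top to bottom)


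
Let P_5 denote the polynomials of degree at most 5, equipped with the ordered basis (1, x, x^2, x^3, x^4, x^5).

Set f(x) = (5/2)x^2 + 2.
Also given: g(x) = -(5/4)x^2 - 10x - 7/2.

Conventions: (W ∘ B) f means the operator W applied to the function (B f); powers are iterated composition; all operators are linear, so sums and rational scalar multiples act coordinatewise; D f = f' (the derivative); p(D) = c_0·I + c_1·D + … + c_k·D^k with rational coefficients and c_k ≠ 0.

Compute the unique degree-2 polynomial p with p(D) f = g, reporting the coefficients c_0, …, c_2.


p(D) = -(1/2)·I − 2·D − (1/2)·D^2, i.e. c_0 = -1/2, c_1 = -2, c_2 = -1/2

D^0 f = (5/2)x^2 + 2
D^1 f = 5x
D^2 f = 5
matching coefficients of g against c_0 f + c_1 Df + … from the top degree down determines the c_i
solution: c_0 = -1/2, c_1 = -2, c_2 = -1/2


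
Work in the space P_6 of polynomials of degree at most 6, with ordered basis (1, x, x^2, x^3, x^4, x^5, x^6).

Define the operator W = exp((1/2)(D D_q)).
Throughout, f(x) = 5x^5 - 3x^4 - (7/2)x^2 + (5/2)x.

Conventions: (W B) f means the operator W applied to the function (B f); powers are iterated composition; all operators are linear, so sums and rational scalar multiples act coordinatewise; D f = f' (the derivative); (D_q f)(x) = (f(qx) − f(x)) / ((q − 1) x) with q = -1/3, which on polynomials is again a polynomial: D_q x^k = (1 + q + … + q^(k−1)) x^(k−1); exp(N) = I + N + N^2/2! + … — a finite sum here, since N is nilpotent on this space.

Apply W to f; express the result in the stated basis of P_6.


the image equals g(x) = 5x^5 - 3x^4 + (610/81)x^3 - (41/6)x^2 + (7915/1458)x - 31/18

order-1 term: (610/81)x^3 - (10/3)x^2 - 7/6
order-2 term: (2135/729)x - 5/9
the series for exp((1/2)(D D_q)) f terminates at order 2
exp((1/2)(D D_q)) f = 5x^5 - 3x^4 + (610/81)x^3 - (41/6)x^2 + (7915/1458)x - 31/18


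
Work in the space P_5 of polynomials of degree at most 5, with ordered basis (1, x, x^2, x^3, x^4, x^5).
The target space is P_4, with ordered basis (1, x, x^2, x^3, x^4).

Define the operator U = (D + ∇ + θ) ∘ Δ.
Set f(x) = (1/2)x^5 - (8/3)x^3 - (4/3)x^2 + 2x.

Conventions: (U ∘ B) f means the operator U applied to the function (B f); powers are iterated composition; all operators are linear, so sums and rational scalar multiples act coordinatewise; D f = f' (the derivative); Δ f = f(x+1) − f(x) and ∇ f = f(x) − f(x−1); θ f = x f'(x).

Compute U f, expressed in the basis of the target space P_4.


g(x) = 10x^4 + 35x^3 + 9x^2 - (151/6)x - 65/6

Δ f = (5/2)x^4 + 5x^3 - 3x^2 - (49/6)x - 3/2
D Δ f = 10x^3 + 15x^2 - 6x - 49/6
∇ Δ f = 10x^3 - 11x - 8/3
θ Δ f = 10x^4 + 15x^3 - 6x^2 - (49/6)x
(D + ∇ + θ) Δ f = 10x^4 + 35x^3 + 9x^2 - (151/6)x - 65/6
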